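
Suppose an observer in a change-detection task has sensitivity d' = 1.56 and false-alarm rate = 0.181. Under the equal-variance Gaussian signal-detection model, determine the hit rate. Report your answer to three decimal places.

z(false-alarm rate) = z(0.181) = -0.9116
z(H) = z(FA) + d' = -0.9116 + 1.56 = 0.6484
hit rate = Φ(0.6484) = 0.7416

hit rate = 0.742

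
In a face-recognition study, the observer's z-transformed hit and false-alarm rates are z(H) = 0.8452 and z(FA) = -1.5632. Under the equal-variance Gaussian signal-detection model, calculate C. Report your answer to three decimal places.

c = −½·[z(H) + z(FA)] = −½·(0.8452 + (-1.5632)) = 0.3590
c > 0: the observer has a conservative response bias.

C = 0.359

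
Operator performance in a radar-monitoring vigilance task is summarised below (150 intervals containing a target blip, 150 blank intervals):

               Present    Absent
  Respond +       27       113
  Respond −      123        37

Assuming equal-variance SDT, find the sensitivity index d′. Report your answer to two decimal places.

H = 27/150 = 0.1800
FA = 113/150 = 0.7533
z(H) = z(0.1800) = -0.915
z(FA) = z(0.7533) = 0.685
d' = z(H) − z(FA) = -0.915 − 0.685 = -1.600

d′ = -1.60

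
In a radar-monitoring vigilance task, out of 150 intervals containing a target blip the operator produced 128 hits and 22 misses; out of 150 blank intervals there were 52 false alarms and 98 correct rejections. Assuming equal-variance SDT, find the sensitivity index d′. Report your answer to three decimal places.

d′ = 1.445

H = 128/150 = 0.8533
FA = 52/150 = 0.3467
z(H) = z(0.8533) = 1.0507
z(FA) = z(0.3467) = -0.3942
d' = z(H) − z(FA) = 1.0507 − (-0.3942) = 1.4449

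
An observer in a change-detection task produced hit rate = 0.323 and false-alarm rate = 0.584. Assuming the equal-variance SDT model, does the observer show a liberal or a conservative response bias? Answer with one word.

conservative

z(H) = -0.459, z(FA) = 0.212
c = −½·(z(H) + z(FA)) = 0.1235
c > 0 → conservative criterion (biased toward responding “no”).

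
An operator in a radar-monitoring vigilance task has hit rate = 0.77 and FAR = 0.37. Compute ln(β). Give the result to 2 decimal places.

ln β = -0.22

Φ⁻¹(H) = 0.739
Φ⁻¹(FA) = -0.332
ln β = −½·[z(H)² − z(FA)²] = −0.5 × (0.546 − 0.110) = -0.218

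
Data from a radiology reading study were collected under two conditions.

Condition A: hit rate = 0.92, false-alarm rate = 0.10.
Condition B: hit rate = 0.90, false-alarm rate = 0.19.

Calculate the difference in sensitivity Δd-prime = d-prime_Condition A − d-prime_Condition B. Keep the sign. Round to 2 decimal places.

Condition A: z(0.92) = 1.405, z(0.10) = -1.282, d' = 2.687
Condition B: z(0.90) = 1.282, z(0.19) = -0.878, d' = 2.160
Δd' = d'_Condition A − d'_Condition B = 2.687 − 2.160 = 0.527
Condition A has the higher sensitivity.

Δd-prime = 0.53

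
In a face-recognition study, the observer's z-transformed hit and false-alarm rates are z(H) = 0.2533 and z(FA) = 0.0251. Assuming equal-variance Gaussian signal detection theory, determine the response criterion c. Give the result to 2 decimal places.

c = -0.14

c = −½·[z(H) + z(FA)] = −½·(0.2533 + 0.0251) = -0.1392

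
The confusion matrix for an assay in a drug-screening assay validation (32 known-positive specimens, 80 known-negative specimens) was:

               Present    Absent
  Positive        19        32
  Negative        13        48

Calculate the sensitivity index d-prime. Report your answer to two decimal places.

d-prime = 0.49

H = 19/32 = 0.5938
FA = 32/80 = 0.4000
Φ⁻¹(H) = Φ⁻¹(0.5938) = 0.237
Φ⁻¹(FA) = Φ⁻¹(0.4000) = -0.253
d' = z(H) − z(FA) = 0.237 − (-0.253) = 0.490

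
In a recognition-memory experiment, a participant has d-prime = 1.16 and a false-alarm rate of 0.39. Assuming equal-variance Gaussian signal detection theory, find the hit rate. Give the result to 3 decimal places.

z(false-alarm rate) = z(0.39) = -0.2793
z(H) = z(FA) + d' = -0.2793 + 1.16 = 0.8807
hit rate = Φ(0.8807) = 0.8108

hit rate = 0.811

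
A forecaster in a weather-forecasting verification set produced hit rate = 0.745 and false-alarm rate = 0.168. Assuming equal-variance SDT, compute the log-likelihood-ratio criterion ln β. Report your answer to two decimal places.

ln β = 0.25

z(H) = z(0.745) = 0.659
z(FA) = z(0.168) = -0.962
ln β = −½·[z(H)² − z(FA)²] = −0.5 × (0.434 − 0.925) = 0.2455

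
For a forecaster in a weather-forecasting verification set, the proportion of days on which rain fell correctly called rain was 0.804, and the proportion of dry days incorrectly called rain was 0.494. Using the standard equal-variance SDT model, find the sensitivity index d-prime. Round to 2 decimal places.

d-prime = 0.87

z(H) = 0.8560
z(FA) = -0.0150
d' = z(H) − z(FA) = 0.8560 − (-0.0150) = 0.8710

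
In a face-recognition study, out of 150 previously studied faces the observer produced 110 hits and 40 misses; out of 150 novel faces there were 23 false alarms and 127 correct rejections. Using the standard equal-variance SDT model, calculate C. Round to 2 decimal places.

H = 110/150 = 0.7333
FA = 23/150 = 0.1533
Φ⁻¹(H) = Φ⁻¹(0.7333) = 0.6228
Φ⁻¹(FA) = Φ⁻¹(0.1533) = -1.0224
c = −½·[z(H) + z(FA)] = −0.5 × (0.6228 + (-1.0224)) = 0.1998

C = 0.20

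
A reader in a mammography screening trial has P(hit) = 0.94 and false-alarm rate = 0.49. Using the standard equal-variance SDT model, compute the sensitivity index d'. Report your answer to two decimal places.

z(H) = 1.555
z(FA) = -0.025
d' = z(H) − z(FA) = 1.555 − (-0.025) = 1.580

d' = 1.58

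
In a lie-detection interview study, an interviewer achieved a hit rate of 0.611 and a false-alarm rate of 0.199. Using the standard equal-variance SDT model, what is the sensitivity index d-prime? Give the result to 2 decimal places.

d-prime = 1.13

z(H) = z(0.611) = 0.2819
z(FA) = z(0.199) = -0.8452
d' = z(H) − z(FA) = 0.2819 − (-0.8452) = 1.1271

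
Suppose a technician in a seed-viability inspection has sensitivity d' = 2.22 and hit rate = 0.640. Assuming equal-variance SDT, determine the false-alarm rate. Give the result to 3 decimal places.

false-alarm rate = 0.031

z(hit rate) = z(0.640) = 0.3585
z(FA) = z(H) − d' = 0.3585 − 2.22 = -1.8615
false-alarm rate = Φ(-1.8615) = 0.0313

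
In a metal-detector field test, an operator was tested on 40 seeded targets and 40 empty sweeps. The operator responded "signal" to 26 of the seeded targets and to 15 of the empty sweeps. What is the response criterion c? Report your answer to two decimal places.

H = 26/40 = 0.6500
FA = 15/40 = 0.3750
z(H) = z(0.6500) = 0.385
z(FA) = z(0.3750) = -0.319
c = −½·[z(H) + z(FA)] = −0.5 × (0.385 + (-0.319)) = -0.033

c = -0.03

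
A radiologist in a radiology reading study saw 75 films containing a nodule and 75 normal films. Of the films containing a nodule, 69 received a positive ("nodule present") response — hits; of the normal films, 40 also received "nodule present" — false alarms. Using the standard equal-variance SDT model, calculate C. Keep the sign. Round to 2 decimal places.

H = 69/75 = 0.9200
FA = 40/75 = 0.5333
Φ⁻¹(H) = Φ⁻¹(0.9200) = 1.4051
Φ⁻¹(FA) = Φ⁻¹(0.5333) = 0.0836
c = −½·[z(H) + z(FA)] = −0.5 × (1.4051 + 0.0836) = -0.74435
c < 0: the radiologist has a liberal response bias.

C = -0.74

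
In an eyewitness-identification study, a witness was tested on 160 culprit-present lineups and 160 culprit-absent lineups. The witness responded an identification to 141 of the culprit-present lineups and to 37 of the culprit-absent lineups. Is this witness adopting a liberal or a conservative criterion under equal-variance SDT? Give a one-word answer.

z(H) = 1.181, z(FA) = -0.735
c = −½·(z(H) + z(FA)) = -0.223
c < 0 → liberal criterion (biased toward responding “yes”).

liberal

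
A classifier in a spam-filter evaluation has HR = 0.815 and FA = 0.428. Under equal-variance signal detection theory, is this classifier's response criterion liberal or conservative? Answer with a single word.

z(H) = 0.896, z(FA) = -0.181
c = −½·(z(H) + z(FA)) = -0.3575
c < 0 → liberal criterion (biased toward responding “yes”).

liberal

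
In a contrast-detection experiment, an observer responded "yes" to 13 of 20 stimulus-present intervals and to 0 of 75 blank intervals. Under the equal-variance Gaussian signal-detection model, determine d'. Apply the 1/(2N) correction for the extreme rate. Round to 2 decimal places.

The false-alarm rate is 0/75 = 0, so apply the 1/(2N) correction: FA → 1/(2·75) = 0.00667.
z(H) = z(0.65000) = 0.385
z(FA) = z(0.00667) = -2.475
d' = 0.385 − (-2.475) = 2.860

d' = 2.86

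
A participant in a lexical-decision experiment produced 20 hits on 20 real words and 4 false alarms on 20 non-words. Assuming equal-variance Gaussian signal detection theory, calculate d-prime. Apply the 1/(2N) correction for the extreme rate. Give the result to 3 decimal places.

d-prime = 2.802

The hit rate is 20/20 = 1, so apply the 1/(2N) correction: H → 1 − 1/(2·20) = 0.97500.
z(H) = z(0.97500) = 1.9600
z(FA) = z(0.20000) = -0.8416
d' = 1.9600 − (-0.8416) = 2.8016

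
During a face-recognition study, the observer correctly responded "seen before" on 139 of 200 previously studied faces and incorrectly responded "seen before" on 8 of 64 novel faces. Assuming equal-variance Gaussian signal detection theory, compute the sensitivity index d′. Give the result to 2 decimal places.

H = 139/200 = 0.6950
FA = 8/64 = 0.1250
z(0.6950) = 0.5101, z(0.1250) = -1.1503
d' = z(H) − z(FA) = 0.5101 − (-1.1503) = 1.6604

d′ = 1.66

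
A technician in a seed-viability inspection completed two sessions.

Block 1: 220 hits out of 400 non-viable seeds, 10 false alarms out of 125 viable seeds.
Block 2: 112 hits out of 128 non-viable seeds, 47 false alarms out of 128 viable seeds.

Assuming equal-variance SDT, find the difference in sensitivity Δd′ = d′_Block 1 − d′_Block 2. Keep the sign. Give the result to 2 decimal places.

Block 1: z(0.5500) = 0.126, z(0.0800) = -1.405, d' = 1.531
Block 2: z(0.8750) = 1.150, z(0.3672) = -0.339, d' = 1.489
Δd' = d'_Block 1 − d'_Block 2 = 1.531 − 1.489 = 0.042
Block 1 has the higher sensitivity.

Δd′ = 0.04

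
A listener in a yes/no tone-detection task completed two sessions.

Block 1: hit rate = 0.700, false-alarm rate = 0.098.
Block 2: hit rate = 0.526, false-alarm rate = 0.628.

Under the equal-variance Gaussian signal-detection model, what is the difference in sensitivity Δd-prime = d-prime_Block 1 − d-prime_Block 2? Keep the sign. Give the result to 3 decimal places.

Δd-prime = 2.079

Block 1: z(0.700) = 0.5244, z(0.098) = -1.2930, d' = 1.8174
Block 2: z(0.526) = 0.0652, z(0.628) = 0.3266, d' = -0.2614
Δd' = d'_Block 1 − d'_Block 2 = 1.8174 − (-0.2614) = 2.0788
Block 1 has the higher sensitivity.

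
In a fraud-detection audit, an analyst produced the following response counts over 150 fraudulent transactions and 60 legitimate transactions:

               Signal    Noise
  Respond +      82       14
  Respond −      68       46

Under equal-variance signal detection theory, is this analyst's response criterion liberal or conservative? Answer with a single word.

z(H) = 0.117, z(FA) = -0.728
c = −½·(z(H) + z(FA)) = 0.3055
c > 0 → conservative criterion (biased toward responding “no”).

conservative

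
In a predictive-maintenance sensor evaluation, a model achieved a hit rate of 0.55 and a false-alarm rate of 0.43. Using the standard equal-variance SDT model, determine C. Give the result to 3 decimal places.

Φ⁻¹(H) = 0.1257
Φ⁻¹(FA) = -0.1764
c = −½·[z(H) + z(FA)] = −0.5 × (0.1257 + (-0.1764)) = 0.02535

C = 0.025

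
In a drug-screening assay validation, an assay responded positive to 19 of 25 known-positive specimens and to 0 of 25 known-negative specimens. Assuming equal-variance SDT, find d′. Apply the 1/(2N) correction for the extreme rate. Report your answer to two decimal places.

The false-alarm rate is 0/25 = 0, so apply the 1/(2N) correction: FA → 1/(2·25) = 0.02000.
z(H) = z(0.76000) = 0.706
z(FA) = z(0.02000) = -2.054
d' = 0.706 − (-2.054) = 2.760

d′ = 2.76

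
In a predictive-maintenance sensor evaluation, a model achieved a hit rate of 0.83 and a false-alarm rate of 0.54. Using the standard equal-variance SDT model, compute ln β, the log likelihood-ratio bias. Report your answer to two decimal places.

ln β = -0.45

Φ⁻¹(H) = Φ⁻¹(0.83) = 0.954
Φ⁻¹(FA) = Φ⁻¹(0.54) = 0.100
ln β = −½·[z(H)² − z(FA)²] = −0.5 × (0.910 − 0.010) = -0.450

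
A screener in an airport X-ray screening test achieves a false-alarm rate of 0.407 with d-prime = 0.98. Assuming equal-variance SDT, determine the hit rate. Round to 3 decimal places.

z(false-alarm rate) = z(0.407) = -0.2353
z(H) = z(FA) + d' = -0.2353 + 0.98 = 0.7447
hit rate = Φ(0.7447) = 0.7718

hit rate = 0.772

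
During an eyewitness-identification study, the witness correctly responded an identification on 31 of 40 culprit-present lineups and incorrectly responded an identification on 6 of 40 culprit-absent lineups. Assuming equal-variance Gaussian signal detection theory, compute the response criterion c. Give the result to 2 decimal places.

H = 31/40 = 0.7750
FA = 6/40 = 0.1500
z(H) = z(0.7750) = 0.755
z(FA) = z(0.1500) = -1.036
c = −½·[z(H) + z(FA)] = −0.5 × (0.755 + (-1.036)) = 0.1405
c > 0: the witness has a conservative response bias.

c = 0.14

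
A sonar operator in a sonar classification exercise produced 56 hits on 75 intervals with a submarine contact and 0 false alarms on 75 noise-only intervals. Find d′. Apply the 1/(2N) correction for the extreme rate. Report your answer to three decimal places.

The false-alarm rate is 0/75 = 0, so apply the 1/(2N) correction: FA → 1/(2·75) = 0.00667.
z(H) = z(0.74667) = 0.6640
z(FA) = z(0.00667) = -2.4746
d' = 0.6640 − (-2.4746) = 3.1386

d′ = 3.139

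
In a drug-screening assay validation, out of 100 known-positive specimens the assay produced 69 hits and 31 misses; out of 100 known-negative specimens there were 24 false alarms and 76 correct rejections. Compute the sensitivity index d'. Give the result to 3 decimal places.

d' = 1.202

H = 69/100 = 0.6900
FA = 24/100 = 0.2400
Φ⁻¹(0.6900) = 0.4959, Φ⁻¹(0.2400) = -0.7063
d' = z(H) − z(FA) = 0.4959 − (-0.7063) = 1.2022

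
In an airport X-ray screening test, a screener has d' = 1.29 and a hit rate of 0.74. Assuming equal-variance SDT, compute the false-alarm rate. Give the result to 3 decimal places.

z(hit rate) = z(0.74) = 0.6433
z(FA) = z(H) − d' = 0.6433 − 1.29 = -0.6467
false-alarm rate = Φ(-0.6467) = 0.2589

false-alarm rate = 0.259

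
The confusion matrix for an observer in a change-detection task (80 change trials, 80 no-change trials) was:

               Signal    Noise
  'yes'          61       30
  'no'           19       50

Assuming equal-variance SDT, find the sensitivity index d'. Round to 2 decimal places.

H = 61/80 = 0.7625
FA = 30/80 = 0.3750
Φ⁻¹(H) = Φ⁻¹(0.7625) = 0.714
Φ⁻¹(FA) = Φ⁻¹(0.3750) = -0.319
d' = z(H) − z(FA) = 0.714 − (-0.319) = 1.033

d' = 1.03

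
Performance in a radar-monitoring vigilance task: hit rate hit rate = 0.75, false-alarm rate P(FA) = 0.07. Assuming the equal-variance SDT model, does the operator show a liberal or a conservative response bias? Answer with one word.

z(H) = 0.674, z(FA) = -1.476
c = −½·(z(H) + z(FA)) = 0.401
c > 0 → conservative criterion (biased toward responding “no”).

conservative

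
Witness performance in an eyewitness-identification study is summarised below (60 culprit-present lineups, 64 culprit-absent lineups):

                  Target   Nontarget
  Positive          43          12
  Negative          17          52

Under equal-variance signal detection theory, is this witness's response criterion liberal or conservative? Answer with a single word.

z(H) = 0.573, z(FA) = -0.887
c = −½·(z(H) + z(FA)) = 0.157
c > 0 → conservative criterion (biased toward responding “no”).

conservative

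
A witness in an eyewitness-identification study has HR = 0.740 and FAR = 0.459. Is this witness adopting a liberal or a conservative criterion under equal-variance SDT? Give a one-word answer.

liberal

z(H) = 0.643, z(FA) = -0.103
c = −½·(z(H) + z(FA)) = -0.270
c < 0 → liberal criterion (biased toward responding “yes”).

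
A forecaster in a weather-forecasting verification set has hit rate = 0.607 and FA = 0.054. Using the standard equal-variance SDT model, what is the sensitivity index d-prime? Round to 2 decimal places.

d-prime = 1.88

Φ⁻¹(H) = Φ⁻¹(0.607) = 0.2715
Φ⁻¹(FA) = Φ⁻¹(0.054) = -1.6072
d' = z(H) − z(FA) = 0.2715 − (-1.6072) = 1.8787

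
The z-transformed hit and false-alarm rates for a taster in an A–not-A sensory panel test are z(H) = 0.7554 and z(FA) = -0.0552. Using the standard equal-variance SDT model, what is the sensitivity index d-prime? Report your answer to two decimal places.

d-prime = 0.81

d' = z(H) − z(FA) = 0.7554 − (-0.0552) = 0.8106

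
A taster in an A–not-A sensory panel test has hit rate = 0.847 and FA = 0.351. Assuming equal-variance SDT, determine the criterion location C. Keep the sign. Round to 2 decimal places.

z(H) = 1.0237
z(FA) = -0.3826
c = −½·[z(H) + z(FA)] = −0.5 × (1.0237 + (-0.3826)) = -0.32055

C = -0.32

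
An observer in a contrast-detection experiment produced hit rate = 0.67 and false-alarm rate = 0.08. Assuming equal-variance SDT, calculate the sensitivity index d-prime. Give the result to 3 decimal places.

d-prime = 1.845

z(0.67) = 0.4399, z(0.08) = -1.4051
d' = z(H) − z(FA) = 0.4399 − (-1.4051) = 1.8450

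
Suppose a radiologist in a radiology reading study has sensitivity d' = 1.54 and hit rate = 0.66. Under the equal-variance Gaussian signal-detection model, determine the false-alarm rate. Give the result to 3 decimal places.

z(hit rate) = z(0.66) = 0.4125
z(FA) = z(H) − d' = 0.4125 − 1.54 = -1.1275
false-alarm rate = Φ(-1.1275) = 0.1298

false-alarm rate = 0.130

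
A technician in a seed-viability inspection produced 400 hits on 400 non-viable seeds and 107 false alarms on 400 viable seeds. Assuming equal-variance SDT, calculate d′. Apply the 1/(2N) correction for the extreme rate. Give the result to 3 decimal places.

The hit rate is 400/400 = 1, so apply the 1/(2N) correction: H → 1 − 1/(2·400) = 0.99875.
z(H) = z(0.99875) = 3.0233
z(FA) = z(0.26750) = -0.6204
d' = 3.0233 − (-0.6204) = 3.6437

d′ = 3.644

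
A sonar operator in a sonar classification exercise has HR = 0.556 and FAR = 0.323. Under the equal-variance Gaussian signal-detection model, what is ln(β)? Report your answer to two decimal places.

Φ⁻¹(H) = Φ⁻¹(0.556) = 0.141
Φ⁻¹(FA) = Φ⁻¹(0.323) = -0.459
ln β = −½·[z(H)² − z(FA)²] = −0.5 × (0.020 − 0.211) = 0.0955

ln β = 0.10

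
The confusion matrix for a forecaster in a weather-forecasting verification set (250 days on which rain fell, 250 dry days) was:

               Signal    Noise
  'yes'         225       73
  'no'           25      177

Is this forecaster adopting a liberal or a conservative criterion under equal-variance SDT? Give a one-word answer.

liberal

z(H) = 1.282, z(FA) = -0.548
c = −½·(z(H) + z(FA)) = -0.367
c < 0 → liberal criterion (biased toward responding “yes”).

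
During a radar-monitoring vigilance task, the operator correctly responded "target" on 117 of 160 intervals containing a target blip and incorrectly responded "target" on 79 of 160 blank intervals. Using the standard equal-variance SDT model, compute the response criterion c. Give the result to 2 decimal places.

c = -0.30

H = 117/160 = 0.7312
FA = 79/160 = 0.4938
Φ⁻¹(H) = Φ⁻¹(0.7312) = 0.6164
Φ⁻¹(FA) = Φ⁻¹(0.4938) = -0.0155
c = −½·[z(H) + z(FA)] = −0.5 × (0.6164 + (-0.0155)) = -0.30045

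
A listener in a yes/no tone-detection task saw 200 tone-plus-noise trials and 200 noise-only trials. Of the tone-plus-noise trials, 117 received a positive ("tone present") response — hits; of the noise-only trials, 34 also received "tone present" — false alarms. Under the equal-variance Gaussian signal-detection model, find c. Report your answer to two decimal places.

c = 0.37

H = 117/200 = 0.5850
FA = 34/200 = 0.1700
Φ⁻¹(H) = 0.215
Φ⁻¹(FA) = -0.954
c = −½·[z(H) + z(FA)] = −0.5 × (0.215 + (-0.954)) = 0.3695
c > 0: the listener has a conservative response bias.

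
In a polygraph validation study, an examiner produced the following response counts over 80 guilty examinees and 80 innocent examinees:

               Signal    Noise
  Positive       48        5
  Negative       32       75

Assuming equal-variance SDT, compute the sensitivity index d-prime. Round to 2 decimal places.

H = 48/80 = 0.6000
FA = 5/80 = 0.0625
Φ⁻¹(H) = Φ⁻¹(0.6000) = 0.2533
Φ⁻¹(FA) = Φ⁻¹(0.0625) = -1.5341
d' = z(H) − z(FA) = 0.2533 − (-1.5341) = 1.7874

d-prime = 1.79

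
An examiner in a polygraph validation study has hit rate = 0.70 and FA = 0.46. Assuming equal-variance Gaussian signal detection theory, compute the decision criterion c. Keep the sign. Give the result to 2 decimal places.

z(0.70) = 0.5244, z(0.46) = -0.1004
c = −½·[z(H) + z(FA)] = −0.5 × (0.5244 + (-0.1004)) = -0.2120

c = -0.21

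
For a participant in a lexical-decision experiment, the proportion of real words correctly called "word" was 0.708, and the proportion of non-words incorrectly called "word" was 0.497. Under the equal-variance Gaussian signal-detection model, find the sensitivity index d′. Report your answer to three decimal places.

d′ = 0.555

Φ⁻¹(H) = Φ⁻¹(0.708) = 0.5476
Φ⁻¹(FA) = Φ⁻¹(0.497) = -0.0075
d' = z(H) − z(FA) = 0.5476 − (-0.0075) = 0.5551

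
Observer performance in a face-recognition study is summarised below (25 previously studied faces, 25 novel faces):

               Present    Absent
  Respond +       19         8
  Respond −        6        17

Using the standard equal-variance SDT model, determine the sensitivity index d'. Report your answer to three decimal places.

H = 19/25 = 0.7600
FA = 8/25 = 0.3200
z(0.7600) = 0.7063, z(0.3200) = -0.4677
d' = z(H) − z(FA) = 0.7063 − (-0.4677) = 1.1740

d' = 1.174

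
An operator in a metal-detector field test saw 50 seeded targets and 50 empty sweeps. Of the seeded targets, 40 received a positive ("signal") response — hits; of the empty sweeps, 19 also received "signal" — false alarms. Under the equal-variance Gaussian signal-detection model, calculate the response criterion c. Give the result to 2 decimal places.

H = 40/50 = 0.8000
FA = 19/50 = 0.3800
z(H) = z(0.8000) = 0.8416
z(FA) = z(0.3800) = -0.3055
c = −½·[z(H) + z(FA)] = −0.5 × (0.8416 + (-0.3055)) = -0.26805
c < 0: the operator has a liberal response bias.

c = -0.27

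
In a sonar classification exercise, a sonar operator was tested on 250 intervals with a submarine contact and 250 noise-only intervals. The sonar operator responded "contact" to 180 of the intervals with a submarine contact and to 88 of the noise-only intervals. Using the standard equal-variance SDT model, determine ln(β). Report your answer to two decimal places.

H = 180/250 = 0.7200
FA = 88/250 = 0.3520
z(H) = z(0.7200) = 0.583
z(FA) = z(0.3520) = -0.380
ln β = −½·[z(H)² − z(FA)²] = −0.5 × (0.340 − 0.144) = -0.098

ln β = -0.10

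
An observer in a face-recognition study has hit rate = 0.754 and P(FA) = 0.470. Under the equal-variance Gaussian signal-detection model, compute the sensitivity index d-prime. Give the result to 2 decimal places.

d-prime = 0.76

z(0.754) = 0.6871, z(0.470) = -0.0753
d' = z(H) − z(FA) = 0.6871 − (-0.0753) = 0.7624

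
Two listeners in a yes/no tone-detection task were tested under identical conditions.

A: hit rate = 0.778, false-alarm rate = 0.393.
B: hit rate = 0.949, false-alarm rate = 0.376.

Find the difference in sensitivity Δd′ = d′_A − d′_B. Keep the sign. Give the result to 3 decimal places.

A: z(0.778) = 0.7655, z(0.393) = -0.2715, d' = 1.0370
B: z(0.949) = 1.6352, z(0.376) = -0.3160, d' = 1.9512
Δd' = d'_A − d'_B = 1.0370 − 1.9512 = -0.9142
B has the higher sensitivity.

Δd′ = -0.914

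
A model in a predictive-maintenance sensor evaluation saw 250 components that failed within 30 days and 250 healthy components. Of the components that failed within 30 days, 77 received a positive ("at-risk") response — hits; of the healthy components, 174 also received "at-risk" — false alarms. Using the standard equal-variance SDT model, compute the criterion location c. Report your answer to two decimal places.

c = -0.01

H = 77/250 = 0.3080
FA = 174/250 = 0.6960
z(H) = z(0.3080) = -0.5015
z(FA) = z(0.6960) = 0.5129
c = −½·[z(H) + z(FA)] = −0.5 × (-0.5015 + 0.5129) = -0.0057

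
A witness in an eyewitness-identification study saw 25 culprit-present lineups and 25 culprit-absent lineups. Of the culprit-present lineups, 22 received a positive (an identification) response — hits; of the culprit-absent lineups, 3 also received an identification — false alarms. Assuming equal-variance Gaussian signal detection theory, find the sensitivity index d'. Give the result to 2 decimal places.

H = 22/25 = 0.8800
FA = 3/25 = 0.1200
Φ⁻¹(H) = Φ⁻¹(0.8800) = 1.175
Φ⁻¹(FA) = Φ⁻¹(0.1200) = -1.175
d' = z(H) − z(FA) = 1.175 − (-1.175) = 2.350

d' = 2.35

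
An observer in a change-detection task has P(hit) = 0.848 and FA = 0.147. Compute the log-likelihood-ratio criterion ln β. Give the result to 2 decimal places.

ln β = 0.02

z(H) = 1.028
z(FA) = -1.049
ln β = −½·[z(H)² − z(FA)²] = −0.5 × (1.057 − 1.100) = 0.0215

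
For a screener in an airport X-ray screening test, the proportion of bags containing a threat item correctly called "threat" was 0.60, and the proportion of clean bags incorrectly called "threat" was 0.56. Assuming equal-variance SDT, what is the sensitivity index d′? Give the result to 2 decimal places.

d′ = 0.10

z(0.60) = 0.2533, z(0.56) = 0.1510
d' = z(H) − z(FA) = 0.2533 − 0.1510 = 0.1023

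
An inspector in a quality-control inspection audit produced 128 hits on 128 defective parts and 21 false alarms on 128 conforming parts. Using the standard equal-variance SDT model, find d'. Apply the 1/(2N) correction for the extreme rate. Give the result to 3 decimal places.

The hit rate is 128/128 = 1, so apply the 1/(2N) correction: H → 1 − 1/(2·128) = 0.99609.
z(H) = z(0.99609) = 2.6597
z(FA) = z(0.16406) = -0.9779
d' = 2.6597 − (-0.9779) = 3.6376

d' = 3.638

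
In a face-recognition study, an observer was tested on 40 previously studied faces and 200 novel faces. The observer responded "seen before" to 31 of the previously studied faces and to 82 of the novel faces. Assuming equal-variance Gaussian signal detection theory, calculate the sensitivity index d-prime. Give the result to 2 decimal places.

d-prime = 0.98

H = 31/40 = 0.7750
FA = 82/200 = 0.4100
z(H) = z(0.7750) = 0.7554
z(FA) = z(0.4100) = -0.2275
d' = z(H) − z(FA) = 0.7554 − (-0.2275) = 0.9829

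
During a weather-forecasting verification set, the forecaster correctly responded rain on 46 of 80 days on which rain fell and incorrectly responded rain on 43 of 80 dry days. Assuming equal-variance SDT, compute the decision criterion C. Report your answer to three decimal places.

H = 46/80 = 0.5750
FA = 43/80 = 0.5375
z(H) = 0.1891
z(FA) = 0.0941
c = −½·[z(H) + z(FA)] = −0.5 × (0.1891 + 0.0941) = -0.1416
c < 0: the forecaster has a liberal response bias.

C = -0.142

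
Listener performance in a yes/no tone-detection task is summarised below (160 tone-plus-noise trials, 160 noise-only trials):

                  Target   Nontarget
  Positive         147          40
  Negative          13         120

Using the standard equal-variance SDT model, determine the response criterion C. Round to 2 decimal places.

H = 147/160 = 0.9187
FA = 40/160 = 0.2500
Φ⁻¹(H) = 1.396
Φ⁻¹(FA) = -0.674
c = −½·[z(H) + z(FA)] = −0.5 × (1.396 + (-0.674)) = -0.361

C = -0.36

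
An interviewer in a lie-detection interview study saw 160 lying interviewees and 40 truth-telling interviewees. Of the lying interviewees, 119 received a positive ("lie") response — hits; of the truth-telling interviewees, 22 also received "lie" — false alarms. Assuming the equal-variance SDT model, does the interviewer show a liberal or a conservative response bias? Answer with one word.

liberal

z(H) = 0.655, z(FA) = 0.126
c = −½·(z(H) + z(FA)) = -0.3905
c < 0 → liberal criterion (biased toward responding “yes”).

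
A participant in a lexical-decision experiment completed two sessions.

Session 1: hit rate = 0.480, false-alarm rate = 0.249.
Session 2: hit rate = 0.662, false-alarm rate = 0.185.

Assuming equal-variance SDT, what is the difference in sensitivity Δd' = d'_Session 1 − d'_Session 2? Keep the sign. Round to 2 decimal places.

Session 1: z(0.480) = -0.050, z(0.249) = -0.678, d' = 0.628
Session 2: z(0.662) = 0.418, z(0.185) = -0.896, d' = 1.314
Δd' = d'_Session 1 − d'_Session 2 = 0.628 − 1.314 = -0.686
Session 2 has the higher sensitivity.

Δd' = -0.69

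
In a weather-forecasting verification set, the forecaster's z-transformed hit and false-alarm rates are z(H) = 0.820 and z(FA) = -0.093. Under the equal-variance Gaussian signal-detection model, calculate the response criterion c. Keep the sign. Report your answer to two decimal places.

c = -0.36

c = −½·[z(H) + z(FA)] = −½·(0.820 + (-0.093)) = -0.3635
c < 0: the forecaster has a liberal response bias.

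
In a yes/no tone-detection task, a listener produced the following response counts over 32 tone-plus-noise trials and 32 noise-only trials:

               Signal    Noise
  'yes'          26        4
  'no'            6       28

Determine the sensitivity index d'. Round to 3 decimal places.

d' = 2.037

H = 26/32 = 0.8125
FA = 4/32 = 0.1250
z(H) = z(0.8125) = 0.8871
z(FA) = z(0.1250) = -1.1503
d' = z(H) − z(FA) = 0.8871 − (-1.1503) = 2.0374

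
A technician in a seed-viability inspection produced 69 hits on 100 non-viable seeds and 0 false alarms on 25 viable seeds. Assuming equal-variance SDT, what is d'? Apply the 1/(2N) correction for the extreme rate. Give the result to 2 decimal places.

d' = 2.55

The false-alarm rate is 0/25 = 0, so apply the 1/(2N) correction: FA → 1/(2·25) = 0.02000.
z(H) = z(0.69000) = 0.496
z(FA) = z(0.02000) = -2.054
d' = 0.496 − (-2.054) = 2.550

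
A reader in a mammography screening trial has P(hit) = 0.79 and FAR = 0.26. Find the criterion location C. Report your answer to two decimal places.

C = -0.08

Φ⁻¹(H) = 0.8064
Φ⁻¹(FA) = -0.6433
c = −½·[z(H) + z(FA)] = −0.5 × (0.8064 + (-0.6433)) = -0.08155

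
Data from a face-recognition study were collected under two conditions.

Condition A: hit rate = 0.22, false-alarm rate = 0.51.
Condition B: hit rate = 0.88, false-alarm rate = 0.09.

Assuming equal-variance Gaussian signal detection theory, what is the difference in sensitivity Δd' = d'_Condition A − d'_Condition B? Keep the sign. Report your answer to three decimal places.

Condition A: z(0.22) = -0.7722, z(0.51) = 0.0251, d' = -0.7973
Condition B: z(0.88) = 1.1750, z(0.09) = -1.3408, d' = 2.5158
Δd' = d'_Condition A − d'_Condition B = -0.7973 − 2.5158 = -3.3131
Condition B has the higher sensitivity.

Δd' = -3.313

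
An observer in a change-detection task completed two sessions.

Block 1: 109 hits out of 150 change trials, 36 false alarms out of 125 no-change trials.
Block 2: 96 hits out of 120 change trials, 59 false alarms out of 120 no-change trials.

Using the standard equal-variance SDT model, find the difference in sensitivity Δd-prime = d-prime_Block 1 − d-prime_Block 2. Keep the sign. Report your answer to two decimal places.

Block 1: z(0.7267) = 0.603, z(0.2880) = -0.559, d' = 1.162
Block 2: z(0.8000) = 0.842, z(0.4917) = -0.021, d' = 0.863
Δd' = d'_Block 1 − d'_Block 2 = 1.162 − 0.863 = 0.299
Block 1 has the higher sensitivity.

Δd-prime = 0.30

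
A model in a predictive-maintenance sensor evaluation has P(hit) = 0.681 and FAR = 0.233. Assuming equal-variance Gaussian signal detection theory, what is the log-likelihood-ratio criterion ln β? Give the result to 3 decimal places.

ln β = 0.155

Φ⁻¹(H) = Φ⁻¹(0.681) = 0.4705
Φ⁻¹(FA) = Φ⁻¹(0.233) = -0.7290
ln β = −½·[z(H)² − z(FA)²] = −0.5 × (0.2214 − 0.5314) = 0.1550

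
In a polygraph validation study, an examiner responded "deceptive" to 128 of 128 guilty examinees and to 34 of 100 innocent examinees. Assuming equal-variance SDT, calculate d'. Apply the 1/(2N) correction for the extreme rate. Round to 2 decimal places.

The hit rate is 128/128 = 1, so apply the 1/(2N) correction: H → 1 − 1/(2·128) = 0.99609.
z(H) = z(0.99609) = 2.660
z(FA) = z(0.34000) = -0.412
d' = 2.660 − (-0.412) = 3.072

d' = 3.07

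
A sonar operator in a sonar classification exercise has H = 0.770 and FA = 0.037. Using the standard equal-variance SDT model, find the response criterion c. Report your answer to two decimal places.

c = 0.52

z(H) = 0.7388
z(FA) = -1.7866
c = −½·[z(H) + z(FA)] = −0.5 × (0.7388 + (-1.7866)) = 0.5239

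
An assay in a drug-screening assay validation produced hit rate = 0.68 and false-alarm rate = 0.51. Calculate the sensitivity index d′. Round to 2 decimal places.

z(H) = z(0.68) = 0.4677
z(FA) = z(0.51) = 0.0251
d' = z(H) − z(FA) = 0.4677 − 0.0251 = 0.4426

d′ = 0.44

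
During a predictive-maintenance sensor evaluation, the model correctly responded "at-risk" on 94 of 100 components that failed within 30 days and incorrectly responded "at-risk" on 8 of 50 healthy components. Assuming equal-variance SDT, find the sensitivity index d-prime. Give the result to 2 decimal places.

H = 94/100 = 0.9400
FA = 8/50 = 0.1600
z(H) = z(0.9400) = 1.5548
z(FA) = z(0.1600) = -0.9945
d' = z(H) − z(FA) = 1.5548 − (-0.9945) = 2.5493

d-prime = 2.55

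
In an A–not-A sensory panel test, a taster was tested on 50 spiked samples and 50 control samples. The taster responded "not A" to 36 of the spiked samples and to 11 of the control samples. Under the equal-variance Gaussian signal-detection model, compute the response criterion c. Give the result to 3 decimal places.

H = 36/50 = 0.7200
FA = 11/50 = 0.2200
z(H) = z(0.7200) = 0.5828
z(FA) = z(0.2200) = -0.7722
c = −½·[z(H) + z(FA)] = −0.5 × (0.5828 + (-0.7722)) = 0.0947
c > 0: the taster has a conservative response bias.

c = 0.095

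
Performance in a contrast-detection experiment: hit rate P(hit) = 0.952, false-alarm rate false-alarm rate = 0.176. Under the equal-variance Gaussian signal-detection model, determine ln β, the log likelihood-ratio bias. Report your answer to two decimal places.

ln β = -0.95

z(H) = 1.665
z(FA) = -0.931
ln β = −½·[z(H)² − z(FA)²] = −0.5 × (2.772 − 0.867) = -0.9525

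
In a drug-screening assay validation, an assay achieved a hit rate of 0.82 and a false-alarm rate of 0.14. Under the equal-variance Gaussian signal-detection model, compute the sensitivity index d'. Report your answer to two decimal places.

z(0.82) = 0.915, z(0.14) = -1.080
d' = z(H) − z(FA) = 0.915 − (-1.080) = 1.995

d' = 2.00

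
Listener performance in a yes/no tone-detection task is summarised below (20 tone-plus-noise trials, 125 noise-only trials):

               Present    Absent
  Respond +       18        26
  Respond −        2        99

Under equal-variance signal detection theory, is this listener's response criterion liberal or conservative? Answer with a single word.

z(H) = 1.282, z(FA) = -0.813
c = −½·(z(H) + z(FA)) = -0.2345
c < 0 → liberal criterion (biased toward responding “yes”).

liberal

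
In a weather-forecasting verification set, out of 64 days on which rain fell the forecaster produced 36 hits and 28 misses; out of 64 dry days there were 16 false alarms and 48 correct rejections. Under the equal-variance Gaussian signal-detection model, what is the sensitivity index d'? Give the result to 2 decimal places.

H = 36/64 = 0.5625
FA = 16/64 = 0.2500
Φ⁻¹(0.5625) = 0.1573, Φ⁻¹(0.2500) = -0.6745
d' = z(H) − z(FA) = 0.1573 − (-0.6745) = 0.8318

d' = 0.83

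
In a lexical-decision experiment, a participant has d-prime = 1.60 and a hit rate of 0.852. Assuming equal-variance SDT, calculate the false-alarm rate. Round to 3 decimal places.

false-alarm rate = 0.289

z(hit rate) = z(0.852) = 1.0450
z(FA) = z(H) − d' = 1.0450 − 1.60 = -0.5550
false-alarm rate = Φ(-0.5550) = 0.2894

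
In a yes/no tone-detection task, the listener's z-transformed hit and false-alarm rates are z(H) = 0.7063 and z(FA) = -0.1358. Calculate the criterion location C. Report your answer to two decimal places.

c = −½·[z(H) + z(FA)] = −½·(0.7063 + (-0.1358)) = -0.28525
c < 0: the listener has a liberal response bias.

C = -0.29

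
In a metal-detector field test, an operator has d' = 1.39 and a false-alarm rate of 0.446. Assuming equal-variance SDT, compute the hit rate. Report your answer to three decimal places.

hit rate = 0.895

z(false-alarm rate) = z(0.446) = -0.1358
z(H) = z(FA) + d' = -0.1358 + 1.39 = 1.2542
hit rate = Φ(1.2542) = 0.8951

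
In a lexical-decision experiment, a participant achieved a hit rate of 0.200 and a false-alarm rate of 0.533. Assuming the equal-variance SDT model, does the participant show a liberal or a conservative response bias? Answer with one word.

conservative

z(H) = -0.842, z(FA) = 0.083
c = −½·(z(H) + z(FA)) = 0.3795
c > 0 → conservative criterion (biased toward responding “no”).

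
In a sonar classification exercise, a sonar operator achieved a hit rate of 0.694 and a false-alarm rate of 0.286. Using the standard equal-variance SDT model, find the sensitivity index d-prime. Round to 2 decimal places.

d-prime = 1.07

z(0.694) = 0.5072, z(0.286) = -0.5651
d' = z(H) − z(FA) = 0.5072 − (-0.5651) = 1.0723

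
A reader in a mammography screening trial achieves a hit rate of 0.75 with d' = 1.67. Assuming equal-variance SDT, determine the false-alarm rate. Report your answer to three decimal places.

z(hit rate) = z(0.75) = 0.6745
z(FA) = z(H) − d' = 0.6745 − 1.67 = -0.9955
false-alarm rate = Φ(-0.9955) = 0.1597

false-alarm rate = 0.160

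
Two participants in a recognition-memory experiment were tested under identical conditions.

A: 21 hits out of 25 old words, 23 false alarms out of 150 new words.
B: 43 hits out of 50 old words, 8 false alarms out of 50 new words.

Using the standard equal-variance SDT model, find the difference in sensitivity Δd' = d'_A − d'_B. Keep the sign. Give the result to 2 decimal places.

Δd' = -0.06

A: z(0.8400) = 0.994, z(0.1533) = -1.022, d' = 2.016
B: z(0.8600) = 1.080, z(0.1600) = -0.994, d' = 2.074
Δd' = d'_A − d'_B = 2.016 − 2.074 = -0.058
B has the higher sensitivity.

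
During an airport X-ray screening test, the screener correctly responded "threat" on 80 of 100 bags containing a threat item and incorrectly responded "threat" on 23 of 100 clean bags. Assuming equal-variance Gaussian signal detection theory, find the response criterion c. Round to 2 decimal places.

H = 80/100 = 0.8000
FA = 23/100 = 0.2300
z(H) = z(0.8000) = 0.8416
z(FA) = z(0.2300) = -0.7388
c = −½·[z(H) + z(FA)] = −0.5 × (0.8416 + (-0.7388)) = -0.0514
c < 0: the screener has a liberal response bias.

c = -0.05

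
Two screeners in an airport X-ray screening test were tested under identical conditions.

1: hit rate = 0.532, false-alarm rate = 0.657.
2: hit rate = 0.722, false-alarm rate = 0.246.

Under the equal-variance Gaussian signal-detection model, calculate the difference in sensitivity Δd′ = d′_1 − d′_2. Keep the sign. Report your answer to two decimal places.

Δd′ = -1.60

1: z(0.532) = 0.080, z(0.657) = 0.404, d' = -0.324
2: z(0.722) = 0.589, z(0.246) = -0.687, d' = 1.276
Δd' = d'_1 − d'_2 = -0.324 − 1.276 = -1.600
2 has the higher sensitivity.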